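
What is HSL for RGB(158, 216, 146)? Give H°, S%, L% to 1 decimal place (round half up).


Normalize: R'=158/255≈0.6196, G'=216/255≈0.8471, B'=146/255≈0.5725
Max=216/255, Min=146/255, Δ=Max-Min=70/255
L = (Max+Min)/2 = (216+146)/510 = 362/510 = 0.70980… → L = 71.0%
L > 0.5 → S = Δ/(2-Max-Min) = 70/(510-216-146) = 70/148 = 0.47297… → S = 47.3%
(the 1/255 factors cancel in S and H, so raw channel differences can be used)
Max is G' → H = 60 × ((B-R)/Δ + 2) = 60 × ((146-158)/70 + 2)
  -12/70 + 2 = -0.1714… + 2 = 1.8285…
  H = 60 × 1.8285… = 109.714…° → H = 109.7°
= HSL(109.7°, 47.3%, 71.0%)


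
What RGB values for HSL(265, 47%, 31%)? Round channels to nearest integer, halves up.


H=265°, S=0.47, L=0.31
C = (1-|2L-1|)×S = (1-|-0.38|)×0.47 = 0.2914
H' = H/60 = 265/60 ≈ 4.4167; X = C×(1-|H' mod 2 - 1|) ≈ 0.1214
m = L - C/2 = 0.31 - 0.1457 = 0.1643
Sector ⌊H'⌋ = 4 → (R',G',B') = (≈0.1214, 0.0, 0.2914)
RGB = ((R'+m)×255, (G'+m)×255, (B'+m)×255) = (72.85775, 41.8965, 116.2035)
Round half up → RGB(73, 42, 116)


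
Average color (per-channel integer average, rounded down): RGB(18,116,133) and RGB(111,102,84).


Midpoint: each channel = ⌊(C₁+C₂)/2⌋
R: ⌊(18+111)/2⌋ = 64
G: ⌊(116+102)/2⌋ = 109
B: ⌊(133+84)/2⌋ = 108
= RGB(64, 109, 108)


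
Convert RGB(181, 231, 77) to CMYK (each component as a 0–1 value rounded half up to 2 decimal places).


R'=181/255≈0.7098, G'=231/255≈0.9059, B'=77/255≈0.3020
K = 1 - max(R',G',B') = 1 - 231/255 = 24/255 = 0.09411… → 0.09
(1-R'-K)/(1-K) simplifies to (max-R)/max with max = 231:
C = (231-181)/231 = 50/231 = 0.21645… → 0.22
M = (231-231)/231 = 0/231 = 0 → 0.00
Y = (231-77)/231 = 154/231 = 0.66666… → 0.67
= CMYK(0.22, 0.00, 0.67, 0.09)


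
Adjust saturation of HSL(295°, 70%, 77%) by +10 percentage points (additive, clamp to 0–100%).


Original S = 70%
Adjustment = +10 percentage points
New S = 70 + (10) = 80
Clamp to [0, 100] → 80
= HSL(295°, 80%, 77%)


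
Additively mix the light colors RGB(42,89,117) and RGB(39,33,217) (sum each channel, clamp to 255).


Additive: each channel = min(255, C₁+C₂)
R: 42+39 = 81 → 81
G: 89+33 = 122 → 122
B: 117+217 = 334 → 255
= RGB(81, 122, 255)


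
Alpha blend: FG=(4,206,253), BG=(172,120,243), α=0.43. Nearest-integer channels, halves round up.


C = α×F + (1-α)×B, with 1-α = 0.57
R: 0.43×4 + 0.57×172 = 1.72 + 98.04 = 99.76 → 100
G: 0.43×206 + 0.57×120 = 88.58 + 68.40 = 156.98 → 157
B: 0.43×253 + 0.57×243 = 108.79 + 138.51 = 247.30 → 247
= RGB(100, 157, 247)


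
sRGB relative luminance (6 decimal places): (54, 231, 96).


Linearize each channel (sRGB transfer function): c = v/255; c_lin = c/12.92 if c ≤ 0.04045, else ((c+0.055)/1.055)^2.4
  R: 54/255 ≈ 0.211765 > 0.04045 → ((0.211765+0.055)/1.055)^2.4 ≈ 0.036889
  G: 231/255 ≈ 0.905882 > 0.04045 → ((0.905882+0.055)/1.055)^2.4 ≈ 0.799103
  B: 96/255 ≈ 0.376471 > 0.04045 → ((0.376471+0.055)/1.055)^2.4 ≈ 0.116971
R_lin = 0.036889, G_lin = 0.799103, B_lin = 0.116971
L = 0.2126×R + 0.7152×G + 0.0722×B
L = 0.2126×0.036889 + 0.7152×0.799103 + 0.0722×0.116971
L ≈ 0.587806


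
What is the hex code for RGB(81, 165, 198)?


R = 81 → 51 (hex)
G = 165 → A5 (hex)
B = 198 → C6 (hex)
Hex = #51A5C6


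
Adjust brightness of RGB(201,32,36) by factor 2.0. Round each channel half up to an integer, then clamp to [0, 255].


Multiply each channel by 2.0, round half up, clamp to [0, 255]
R: 201×2.0 = 402 → clamp → 255
G: 32×2.0 = 64
B: 36×2.0 = 72
= RGB(255, 64, 72)


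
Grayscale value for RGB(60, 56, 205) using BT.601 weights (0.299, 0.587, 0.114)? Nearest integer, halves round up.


Gray = 0.299×R + 0.587×G + 0.114×B
Gray = 0.299×60 + 0.587×56 + 0.114×205
Gray = 17.940 + 32.872 + 23.370
Gray = 74.182 → round half up → 74
Gray = 74


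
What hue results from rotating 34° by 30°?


New hue = (H + rotation) mod 360
New hue = (34 + 30) mod 360
= 64 mod 360
= 64°


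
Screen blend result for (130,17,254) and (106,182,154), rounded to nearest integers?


Screen: C = 255 - (255-A)×(255-B)/255, rounded to nearest integer
R: 255 - (255-130)×(255-106)/255 = 255 - 18625/255 ≈ 255 - 73.039 = 181.961 → 182
G: 255 - (255-17)×(255-182)/255 = 255 - 17374/255 ≈ 255 - 68.133 = 186.867 → 187
B: 255 - (255-254)×(255-154)/255 = 255 - 101/255 ≈ 255 - 0.396 = 254.604 → 255
= RGB(182, 187, 255)


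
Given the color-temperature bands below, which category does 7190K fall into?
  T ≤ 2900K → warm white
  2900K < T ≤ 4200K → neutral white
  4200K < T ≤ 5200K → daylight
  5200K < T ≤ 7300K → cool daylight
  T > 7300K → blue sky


Temperature: 7190K
5200K < 7190K ≤ 7300K → cool daylight
Classification: cool daylight


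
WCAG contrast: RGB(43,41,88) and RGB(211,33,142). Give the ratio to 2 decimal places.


Linearize each sRGB channel c=v/255: c/12.92 if c ≤ 0.04045 else ((c+0.055)/1.055)^2.4
L = 0.2126×R_lin + 0.7152×G_lin + 0.0722×B_lin
Color 1 (43,41,88):
  R=43: 43/255≈0.1686 > 0.04045 → ((0.1686+0.055)/1.055)^2.4 ≈ 0.02416
  G=41: 41/255≈0.1608 > 0.04045 → ((0.1608+0.055)/1.055)^2.4 ≈ 0.02217
  B=88: 88/255≈0.3451 > 0.04045 → ((0.3451+0.055)/1.055)^2.4 ≈ 0.09759
  L1 = 0.2126×0.02416 + 0.7152×0.02217 + 0.0722×0.09759 ≈ 0.02804
Color 2 (211,33,142):
  R=211: 211/255≈0.8275 > 0.04045 → ((0.8275+0.055)/1.055)^2.4 ≈ 0.65141
  G=33: 33/255≈0.1294 > 0.04045 → ((0.1294+0.055)/1.055)^2.4 ≈ 0.01521
  B=142: 142/255≈0.5569 > 0.04045 → ((0.5569+0.055)/1.055)^2.4 ≈ 0.27050
  L2 = 0.2126×0.65141 + 0.7152×0.01521 + 0.0722×0.27050 ≈ 0.16890
Lighter = 0.16890, Darker = 0.02804
Ratio = (L_lighter + 0.05) / (L_darker + 0.05)
Ratio = (0.16890 + 0.05) / (0.02804 + 0.05) = 0.21890 / 0.07804 ≈ 2.8049
Ratio ≈ 2.80:1


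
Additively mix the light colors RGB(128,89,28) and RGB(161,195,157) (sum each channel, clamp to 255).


Additive: each channel = min(255, C₁+C₂)
R: 128+161 = 289 → 255
G: 89+195 = 284 → 255
B: 28+157 = 185 → 185
= RGB(255, 255, 185)


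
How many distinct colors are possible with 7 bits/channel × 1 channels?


Total bits = 7 bits/channel × 1 channels = 7 bits
Distinct colors = 2^7
= 128 colors


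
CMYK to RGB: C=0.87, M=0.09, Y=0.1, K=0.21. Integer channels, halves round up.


R = 255 × (1-C) × (1-K) = 255 × 0.13 × 0.79 = 26.1885 → 26
G = 255 × (1-M) × (1-K) = 255 × 0.91 × 0.79 = 183.3195 → 183
B = 255 × (1-Y) × (1-K) = 255 × 0.90 × 0.79 = 181.305 → 181
= RGB(26, 183, 181)


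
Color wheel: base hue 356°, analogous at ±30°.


Base hue: 356°
Left analog: (356 - 30) mod 360 = 326°
Right analog: (356 + 30) mod 360 = 26°
Analogous hues = 326° and 26°


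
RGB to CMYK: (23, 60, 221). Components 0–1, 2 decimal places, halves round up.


R'=23/255≈0.0902, G'=60/255≈0.2353, B'=221/255≈0.8667
K = 1 - max(R',G',B') = 1 - 221/255 = 34/255 = 0.13333… → 0.13
(1-R'-K)/(1-K) simplifies to (max-R)/max with max = 221:
C = (221-23)/221 = 198/221 = 0.89592… → 0.90
M = (221-60)/221 = 161/221 = 0.72850… → 0.73
Y = (221-221)/221 = 0/221 = 0 → 0.00
= CMYK(0.90, 0.73, 0.00, 0.13)


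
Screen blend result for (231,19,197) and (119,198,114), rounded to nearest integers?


Screen: C = 255 - (255-A)×(255-B)/255, rounded to nearest integer
R: 255 - (255-231)×(255-119)/255 = 255 - 3264/255 ≈ 255 - 12.800 = 242.200 → 242
G: 255 - (255-19)×(255-198)/255 = 255 - 13452/255 ≈ 255 - 52.753 = 202.247 → 202
B: 255 - (255-197)×(255-114)/255 = 255 - 8178/255 ≈ 255 - 32.071 = 222.929 → 223
= RGB(242, 202, 223)


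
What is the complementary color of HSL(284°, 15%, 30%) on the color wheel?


Complement = opposite side of color wheel = hue + 180°
H' = (284 + 180) mod 360 = 104°
S and L unchanged.
= HSL(104°, 15%, 30%)


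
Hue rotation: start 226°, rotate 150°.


New hue = (H + rotation) mod 360
New hue = (226 + 150) mod 360
= 376 mod 360
= 16°


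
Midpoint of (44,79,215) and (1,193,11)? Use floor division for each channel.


Midpoint: each channel = ⌊(C₁+C₂)/2⌋
R: ⌊(44+1)/2⌋ = 22
G: ⌊(79+193)/2⌋ = 136
B: ⌊(215+11)/2⌋ = 113
= RGB(22, 136, 113)


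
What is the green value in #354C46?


Color: #354C46
R = 35 = 53
G = 4C = 76
B = 46 = 70
Green = 76


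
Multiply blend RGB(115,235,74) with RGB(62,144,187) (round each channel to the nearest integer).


Multiply: C = A×B/255, rounded to nearest integer
R: 115×62/255 = 7130/255 ≈ 27.961 → 28
G: 235×144/255 = 33840/255 ≈ 132.706 → 133
B: 74×187/255 = 13838/255 ≈ 54.267 → 54
= RGB(28, 133, 54)


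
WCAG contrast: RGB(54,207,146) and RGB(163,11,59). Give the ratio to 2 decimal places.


Linearize each sRGB channel c=v/255: c/12.92 if c ≤ 0.04045 else ((c+0.055)/1.055)^2.4
L = 0.2126×R_lin + 0.7152×G_lin + 0.0722×B_lin
Color 1 (54,207,146):
  R=54: 54/255≈0.2118 > 0.04045 → ((0.2118+0.055)/1.055)^2.4 ≈ 0.03689
  G=207: 207/255≈0.8118 > 0.04045 → ((0.8118+0.055)/1.055)^2.4 ≈ 0.62396
  B=146: 146/255≈0.5725 > 0.04045 → ((0.5725+0.055)/1.055)^2.4 ≈ 0.28744
  L1 = 0.2126×0.03689 + 0.7152×0.62396 + 0.0722×0.28744 ≈ 0.47485
Color 2 (163,11,59):
  R=163: 163/255≈0.6392 > 0.04045 → ((0.6392+0.055)/1.055)^2.4 ≈ 0.36625
  G=11: 11/255≈0.0431 > 0.04045 → ((0.0431+0.055)/1.055)^2.4 ≈ 0.00335
  B=59: 59/255≈0.2314 > 0.04045 → ((0.2314+0.055)/1.055)^2.4 ≈ 0.04374
  L2 = 0.2126×0.36625 + 0.7152×0.00335 + 0.0722×0.04374 ≈ 0.08342
Lighter = 0.47485, Darker = 0.08342
Ratio = (L_lighter + 0.05) / (L_darker + 0.05)
Ratio = (0.47485 + 0.05) / (0.08342 + 0.05) = 0.52485 / 0.13342 ≈ 3.9339
Ratio ≈ 3.93:1


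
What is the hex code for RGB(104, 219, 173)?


R = 104 → 68 (hex)
G = 219 → DB (hex)
B = 173 → AD (hex)
Hex = #68DBAD


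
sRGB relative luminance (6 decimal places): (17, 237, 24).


Linearize each channel (sRGB transfer function): c = v/255; c_lin = c/12.92 if c ≤ 0.04045, else ((c+0.055)/1.055)^2.4
  R: 17/255 ≈ 0.066667 > 0.04045 → ((0.066667+0.055)/1.055)^2.4 ≈ 0.005605
  G: 237/255 ≈ 0.929412 > 0.04045 → ((0.929412+0.055)/1.055)^2.4 ≈ 0.846873
  B: 24/255 ≈ 0.094118 > 0.04045 → ((0.094118+0.055)/1.055)^2.4 ≈ 0.009134
R_lin = 0.005605, G_lin = 0.846873, B_lin = 0.009134
L = 0.2126×R + 0.7152×G + 0.0722×B
L = 0.2126×0.005605 + 0.7152×0.846873 + 0.0722×0.009134
L ≈ 0.607535


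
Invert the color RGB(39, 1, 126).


Invert: (255-R, 255-G, 255-B)
R: 255-39 = 216
G: 255-1 = 254
B: 255-126 = 129
= RGB(216, 254, 129)


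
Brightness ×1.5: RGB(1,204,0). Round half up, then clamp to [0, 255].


Multiply each channel by 1.5, round half up, clamp to [0, 255]
R: 1×1.5 = 1.5 → round → 2
G: 204×1.5 = 306 → clamp → 255
B: 0×1.5 = 0
= RGB(2, 255, 0)


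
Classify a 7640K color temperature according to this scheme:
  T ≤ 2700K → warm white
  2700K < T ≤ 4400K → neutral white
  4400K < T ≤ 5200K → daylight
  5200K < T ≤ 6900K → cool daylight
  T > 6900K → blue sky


Temperature: 7640K
7640K > 6900K → blue sky
Classification: blue sky


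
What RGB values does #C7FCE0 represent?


C7 → 199 (R)
FC → 252 (G)
E0 → 224 (B)
= RGB(199, 252, 224)


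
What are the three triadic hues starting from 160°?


Triadic: equally spaced at 120° intervals
H1 = 160°
H2 = (160 + 120) mod 360 = 280°
H3 = (160 + 240) mod 360 = 40°
Triadic = 160°, 280°, 40°


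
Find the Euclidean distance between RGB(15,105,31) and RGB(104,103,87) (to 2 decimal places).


d = √[(R₁-R₂)² + (G₁-G₂)² + (B₁-B₂)²]
d = √[(15-104)² + (105-103)² + (31-87)²]
d = √[7921 + 4 + 3136]
d = √11061
d ≈ 105.17


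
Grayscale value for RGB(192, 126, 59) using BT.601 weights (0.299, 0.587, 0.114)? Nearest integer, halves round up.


Gray = 0.299×R + 0.587×G + 0.114×B
Gray = 0.299×192 + 0.587×126 + 0.114×59
Gray = 57.408 + 73.962 + 6.726
Gray = 138.096 → round half up → 138
Gray = 138


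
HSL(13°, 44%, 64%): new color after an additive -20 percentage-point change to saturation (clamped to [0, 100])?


Original S = 44%
Adjustment = -20 percentage points
New S = 44 + (-20) = 24
Clamp to [0, 100] → 24
= HSL(13°, 24%, 64%)


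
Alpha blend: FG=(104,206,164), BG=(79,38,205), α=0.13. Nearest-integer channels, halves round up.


C = α×F + (1-α)×B, with 1-α = 0.87
R: 0.13×104 + 0.87×79 = 13.52 + 68.73 = 82.25 → 82
G: 0.13×206 + 0.87×38 = 26.78 + 33.06 = 59.84 → 60
B: 0.13×164 + 0.87×205 = 21.32 + 178.35 = 199.67 → 200
= RGB(82, 60, 200)


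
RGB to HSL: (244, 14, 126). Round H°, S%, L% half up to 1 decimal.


Normalize: R'=244/255≈0.9569, G'=14/255≈0.0549, B'=126/255≈0.4941
Max=244/255, Min=14/255, Δ=Max-Min=230/255
L = (Max+Min)/2 = (244+14)/510 = 258/510 = 0.50588… → L = 50.6%
L > 0.5 → S = Δ/(2-Max-Min) = 230/(510-244-14) = 230/252 = 0.91269… → S = 91.3%
(the 1/255 factors cancel in S and H, so raw channel differences can be used)
Max is R' → H = 60 × (((G-B)/Δ) mod 6) = 60 × (((14-126)/230) mod 6)
  (-112)/230 = -0.4869…; negative, so add 6 → 5.5130…
  H = 60 × 5.5130… = 330.782…° → H = 330.8°
= HSL(330.8°, 91.3%, 50.6%)


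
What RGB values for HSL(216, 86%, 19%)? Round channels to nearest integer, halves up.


H=216°, S=0.86, L=0.19
C = (1-|2L-1|)×S = (1-|-0.62|)×0.86 = 0.3268
H' = H/60 = 216/60 ≈ 3.6000; X = C×(1-|H' mod 2 - 1|) = 0.13072
m = L - C/2 = 0.19 - 0.1634 = 0.0266
Sector ⌊H'⌋ = 3 → (R',G',B') = (0.0, 0.13072, 0.3268)
RGB = ((R'+m)×255, (G'+m)×255, (B'+m)×255) = (6.783, 40.1166, 90.117)
Round half up → RGB(7, 40, 90)


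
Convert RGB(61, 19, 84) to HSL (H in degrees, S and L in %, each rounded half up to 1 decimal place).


Normalize: R'=61/255≈0.2392, G'=19/255≈0.0745, B'=84/255≈0.3294
Max=84/255, Min=19/255, Δ=Max-Min=65/255
L = (Max+Min)/2 = (84+19)/510 = 103/510 = 0.20196… → L = 20.2%
L ≤ 0.5 → S = Δ/(Max+Min) = 65/(84+19) = 65/103 = 0.63106… → S = 63.1%
(the 1/255 factors cancel in S and H, so raw channel differences can be used)
Max is B' → H = 60 × ((R-G)/Δ + 4) = 60 × ((61-19)/65 + 4)
  42/65 + 4 = 0.6461… + 4 = 4.6461…
  H = 60 × 4.6461… = 278.769…° → H = 278.8°
= HSL(278.8°, 63.1%, 20.2%)


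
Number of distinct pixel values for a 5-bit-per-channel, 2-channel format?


Total bits = 5 bits/channel × 2 channels = 10 bits
Distinct pixel values = 2^10
= 1,024 pixel values


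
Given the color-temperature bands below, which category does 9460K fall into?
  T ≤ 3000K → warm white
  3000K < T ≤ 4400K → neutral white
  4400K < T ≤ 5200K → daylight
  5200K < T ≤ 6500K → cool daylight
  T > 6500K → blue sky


Temperature: 9460K
9460K > 6500K → blue sky
Classification: blue sky


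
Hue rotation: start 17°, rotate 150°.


New hue = (H + rotation) mod 360
New hue = (17 + 150) mod 360
= 167 mod 360
= 167°


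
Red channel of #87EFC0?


Color: #87EFC0
R = 87 = 135
G = EF = 239
B = C0 = 192
Red = 135


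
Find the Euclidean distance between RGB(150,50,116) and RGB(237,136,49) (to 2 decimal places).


d = √[(R₁-R₂)² + (G₁-G₂)² + (B₁-B₂)²]
d = √[(150-237)² + (50-136)² + (116-49)²]
d = √[7569 + 7396 + 4489]
d = √19454
d ≈ 139.48


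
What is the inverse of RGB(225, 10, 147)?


Invert: (255-R, 255-G, 255-B)
R: 255-225 = 30
G: 255-10 = 245
B: 255-147 = 108
= RGB(30, 245, 108)


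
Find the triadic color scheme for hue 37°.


Triadic: equally spaced at 120° intervals
H1 = 37°
H2 = (37 + 120) mod 360 = 157°
H3 = (37 + 240) mod 360 = 277°
Triadic = 37°, 157°, 277°


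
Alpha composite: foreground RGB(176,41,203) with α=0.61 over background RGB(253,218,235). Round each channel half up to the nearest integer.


C = α×F + (1-α)×B, with 1-α = 0.39
R: 0.61×176 + 0.39×253 = 107.36 + 98.67 = 206.03 → 206
G: 0.61×41 + 0.39×218 = 25.01 + 85.02 = 110.03 → 110
B: 0.61×203 + 0.39×235 = 123.83 + 91.65 = 215.48 → 215
= RGB(206, 110, 215)


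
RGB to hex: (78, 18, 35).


R = 78 → 4E (hex)
G = 18 → 12 (hex)
B = 35 → 23 (hex)
Hex = #4E1223


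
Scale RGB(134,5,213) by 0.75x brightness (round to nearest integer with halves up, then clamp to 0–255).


Multiply each channel by 0.75, round half up, clamp to [0, 255]
R: 134×0.75 = 100.5 → round → 101
G: 5×0.75 = 3.75 → round → 4
B: 213×0.75 = 159.75 → round → 160
= RGB(101, 4, 160)


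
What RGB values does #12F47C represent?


12 → 18 (R)
F4 → 244 (G)
7C → 124 (B)
= RGB(18, 244, 124)


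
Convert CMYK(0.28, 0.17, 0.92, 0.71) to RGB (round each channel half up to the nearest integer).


R = 255 × (1-C) × (1-K) = 255 × 0.72 × 0.29 = 53.244 → 53
G = 255 × (1-M) × (1-K) = 255 × 0.83 × 0.29 = 61.3785 → 61
B = 255 × (1-Y) × (1-K) = 255 × 0.08 × 0.29 = 5.916 → 6
= RGB(53, 61, 6)


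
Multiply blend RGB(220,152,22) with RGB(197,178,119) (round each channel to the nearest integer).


Multiply: C = A×B/255, rounded to nearest integer
R: 220×197/255 = 43340/255 ≈ 169.961 → 170
G: 152×178/255 = 27056/255 ≈ 106.102 → 106
B: 22×119/255 = 2618/255 ≈ 10.267 → 10
= RGB(170, 106, 10)


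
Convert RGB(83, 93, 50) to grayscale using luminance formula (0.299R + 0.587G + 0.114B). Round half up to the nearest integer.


Gray = 0.299×R + 0.587×G + 0.114×B
Gray = 0.299×83 + 0.587×93 + 0.114×50
Gray = 24.817 + 54.591 + 5.700
Gray = 85.108 → round half up → 85
Gray = 85


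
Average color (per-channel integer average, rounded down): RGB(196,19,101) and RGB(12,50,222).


Midpoint: each channel = ⌊(C₁+C₂)/2⌋
R: ⌊(196+12)/2⌋ = 104
G: ⌊(19+50)/2⌋ = 34
B: ⌊(101+222)/2⌋ = 161
= RGB(104, 34, 161)


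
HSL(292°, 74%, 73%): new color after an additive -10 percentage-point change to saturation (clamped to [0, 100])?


Original S = 74%
Adjustment = -10 percentage points
New S = 74 + (-10) = 64
Clamp to [0, 100] → 64
= HSL(292°, 64%, 73%)


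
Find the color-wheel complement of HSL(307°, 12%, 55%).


Complement = opposite side of color wheel = hue + 180°
H' = (307 + 180) mod 360 = 127°
S and L unchanged.
= HSL(127°, 12%, 55%)


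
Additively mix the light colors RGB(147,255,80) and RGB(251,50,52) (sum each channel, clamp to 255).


Additive: each channel = min(255, C₁+C₂)
R: 147+251 = 398 → 255
G: 255+50 = 305 → 255
B: 80+52 = 132 → 132
= RGB(255, 255, 132)


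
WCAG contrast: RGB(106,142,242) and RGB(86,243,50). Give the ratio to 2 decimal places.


Linearize each sRGB channel c=v/255: c/12.92 if c ≤ 0.04045 else ((c+0.055)/1.055)^2.4
L = 0.2126×R_lin + 0.7152×G_lin + 0.0722×B_lin
Color 1 (106,142,242):
  R=106: 106/255≈0.4157 > 0.04045 → ((0.4157+0.055)/1.055)^2.4 ≈ 0.14413
  G=142: 142/255≈0.5569 > 0.04045 → ((0.5569+0.055)/1.055)^2.4 ≈ 0.27050
  B=242: 242/255≈0.9490 > 0.04045 → ((0.9490+0.055)/1.055)^2.4 ≈ 0.88792
  L1 = 0.2126×0.14413 + 0.7152×0.27050 + 0.0722×0.88792 ≈ 0.28821
Color 2 (86,243,50):
  R=86: 86/255≈0.3373 > 0.04045 → ((0.3373+0.055)/1.055)^2.4 ≈ 0.09306
  G=243: 243/255≈0.9529 > 0.04045 → ((0.9529+0.055)/1.055)^2.4 ≈ 0.89627
  B=50: 50/255≈0.1961 > 0.04045 → ((0.1961+0.055)/1.055)^2.4 ≈ 0.03190
  L2 = 0.2126×0.09306 + 0.7152×0.89627 + 0.0722×0.03190 ≈ 0.66310
Lighter = 0.66310, Darker = 0.28821
Ratio = (L_lighter + 0.05) / (L_darker + 0.05)
Ratio = (0.66310 + 0.05) / (0.28821 + 0.05) = 0.71310 / 0.33821 ≈ 2.1085
Ratio ≈ 2.11:1


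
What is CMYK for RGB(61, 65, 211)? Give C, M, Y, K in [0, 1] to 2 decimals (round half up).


R'=61/255≈0.2392, G'=65/255≈0.2549, B'=211/255≈0.8275
K = 1 - max(R',G',B') = 1 - 211/255 = 44/255 = 0.17254… → 0.17
(1-R'-K)/(1-K) simplifies to (max-R)/max with max = 211:
C = (211-61)/211 = 150/211 = 0.71090… → 0.71
M = (211-65)/211 = 146/211 = 0.69194… → 0.69
Y = (211-211)/211 = 0/211 = 0 → 0.00
= CMYK(0.71, 0.69, 0.00, 0.17)


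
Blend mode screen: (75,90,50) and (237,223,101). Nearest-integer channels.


Screen: C = 255 - (255-A)×(255-B)/255, rounded to nearest integer
R: 255 - (255-75)×(255-237)/255 = 255 - 3240/255 ≈ 255 - 12.706 = 242.294 → 242
G: 255 - (255-90)×(255-223)/255 = 255 - 5280/255 ≈ 255 - 20.706 = 234.294 → 234
B: 255 - (255-50)×(255-101)/255 = 255 - 31570/255 ≈ 255 - 123.804 = 131.196 → 131
= RGB(242, 234, 131)


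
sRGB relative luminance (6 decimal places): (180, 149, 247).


Linearize each channel (sRGB transfer function): c = v/255; c_lin = c/12.92 if c ≤ 0.04045, else ((c+0.055)/1.055)^2.4
  R: 180/255 ≈ 0.705882 > 0.04045 → ((0.705882+0.055)/1.055)^2.4 ≈ 0.456411
  G: 149/255 ≈ 0.584314 > 0.04045 → ((0.584314+0.055)/1.055)^2.4 ≈ 0.300544
  B: 247/255 ≈ 0.968627 > 0.04045 → ((0.968627+0.055)/1.055)^2.4 ≈ 0.930111
R_lin = 0.456411, G_lin = 0.300544, B_lin = 0.930111
L = 0.2126×R + 0.7152×G + 0.0722×B
L = 0.2126×0.456411 + 0.7152×0.300544 + 0.0722×0.930111
L ≈ 0.379136


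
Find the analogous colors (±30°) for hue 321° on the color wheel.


Base hue: 321°
Left analog: (321 - 30) mod 360 = 291°
Right analog: (321 + 30) mod 360 = 351°
Analogous hues = 291° and 351°


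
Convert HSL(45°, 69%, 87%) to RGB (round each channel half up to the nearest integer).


H=45°, S=0.69, L=0.87
C = (1-|2L-1|)×S = (1-|0.74|)×0.69 = 0.1794
H' = H/60 = 45/60 ≈ 0.7500; X = C×(1-|H' mod 2 - 1|) = 0.13455
m = L - C/2 = 0.87 - 0.0897 = 0.7803
Sector ⌊H'⌋ = 0 → (R',G',B') = (0.1794, 0.13455, 0.0)
RGB = ((R'+m)×255, (G'+m)×255, (B'+m)×255) = (244.7235, 233.28675, 198.9765)
Round half up → RGB(245, 233, 199)


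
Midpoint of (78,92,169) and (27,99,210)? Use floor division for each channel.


Midpoint: each channel = ⌊(C₁+C₂)/2⌋
R: ⌊(78+27)/2⌋ = 52
G: ⌊(92+99)/2⌋ = 95
B: ⌊(169+210)/2⌋ = 189
= RGB(52, 95, 189)


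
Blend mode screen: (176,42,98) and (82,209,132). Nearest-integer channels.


Screen: C = 255 - (255-A)×(255-B)/255, rounded to nearest integer
R: 255 - (255-176)×(255-82)/255 = 255 - 13667/255 ≈ 255 - 53.596 = 201.404 → 201
G: 255 - (255-42)×(255-209)/255 = 255 - 9798/255 ≈ 255 - 38.424 = 216.576 → 217
B: 255 - (255-98)×(255-132)/255 = 255 - 19311/255 ≈ 255 - 75.729 = 179.271 → 179
= RGB(201, 217, 179)


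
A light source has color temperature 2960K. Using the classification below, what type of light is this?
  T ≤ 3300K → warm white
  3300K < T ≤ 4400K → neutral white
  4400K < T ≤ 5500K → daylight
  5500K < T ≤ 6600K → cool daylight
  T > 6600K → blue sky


Temperature: 2960K
2960K ≤ 3300K → warm white
Classification: warm white


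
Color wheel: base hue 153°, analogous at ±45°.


Base hue: 153°
Left analog: (153 - 45) mod 360 = 108°
Right analog: (153 + 45) mod 360 = 198°
Analogous hues = 108° and 198°


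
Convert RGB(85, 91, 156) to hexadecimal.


R = 85 → 55 (hex)
G = 91 → 5B (hex)
B = 156 → 9C (hex)
Hex = #555B9C


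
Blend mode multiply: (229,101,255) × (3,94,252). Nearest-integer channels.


Multiply: C = A×B/255, rounded to nearest integer
R: 229×3/255 = 687/255 ≈ 2.694 → 3
G: 101×94/255 = 9494/255 ≈ 37.231 → 37
B: 255×252/255 = 64260/255 ≈ 252.000 → 252
= RGB(3, 37, 252)


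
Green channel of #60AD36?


Color: #60AD36
R = 60 = 96
G = AD = 173
B = 36 = 54
Green = 173


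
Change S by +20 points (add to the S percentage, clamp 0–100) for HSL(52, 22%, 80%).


Original S = 22%
Adjustment = +20 percentage points
New S = 22 + (20) = 42
Clamp to [0, 100] → 42
= HSL(52°, 42%, 80%)


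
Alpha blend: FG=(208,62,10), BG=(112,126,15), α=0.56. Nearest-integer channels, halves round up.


C = α×F + (1-α)×B, with 1-α = 0.44
R: 0.56×208 + 0.44×112 = 116.48 + 49.28 = 165.76 → 166
G: 0.56×62 + 0.44×126 = 34.72 + 55.44 = 90.16 → 90
B: 0.56×10 + 0.44×15 = 5.60 + 6.60 = 12.20 → 12
= RGB(166, 90, 12)


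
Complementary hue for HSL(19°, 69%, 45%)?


Complement = opposite side of color wheel = hue + 180°
H' = (19 + 180) mod 360 = 199°
S and L unchanged.
= HSL(199°, 69%, 45%)


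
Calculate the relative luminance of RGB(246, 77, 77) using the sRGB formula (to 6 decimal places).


Linearize each channel (sRGB transfer function): c = v/255; c_lin = c/12.92 if c ≤ 0.04045, else ((c+0.055)/1.055)^2.4
  R: 246/255 ≈ 0.964706 > 0.04045 → ((0.964706+0.055)/1.055)^2.4 ≈ 0.921582
  G: 77/255 ≈ 0.301961 > 0.04045 → ((0.301961+0.055)/1.055)^2.4 ≈ 0.074214
  B: 77/255 ≈ 0.301961 > 0.04045 → ((0.301961+0.055)/1.055)^2.4 ≈ 0.074214
R_lin = 0.921582, G_lin = 0.074214, B_lin = 0.074214
L = 0.2126×R + 0.7152×G + 0.0722×B
L = 0.2126×0.921582 + 0.7152×0.074214 + 0.0722×0.074214
L ≈ 0.254364


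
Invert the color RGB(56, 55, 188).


Invert: (255-R, 255-G, 255-B)
R: 255-56 = 199
G: 255-55 = 200
B: 255-188 = 67
= RGB(199, 200, 67)


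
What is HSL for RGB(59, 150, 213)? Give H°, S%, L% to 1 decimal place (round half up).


Normalize: R'=59/255≈0.2314, G'=150/255≈0.5882, B'=213/255≈0.8353
Max=213/255, Min=59/255, Δ=Max-Min=154/255
L = (Max+Min)/2 = (213+59)/510 = 272/510 = 0.53333… → L = 53.3%
L > 0.5 → S = Δ/(2-Max-Min) = 154/(510-213-59) = 154/238 = 0.64705… → S = 64.7%
(the 1/255 factors cancel in S and H, so raw channel differences can be used)
Max is B' → H = 60 × ((R-G)/Δ + 4) = 60 × ((59-150)/154 + 4)
  -91/154 + 4 = -0.5909… + 4 = 3.4090…
  H = 60 × 3.4090… = 204.545…° → H = 204.5°
= HSL(204.5°, 64.7%, 53.3%)


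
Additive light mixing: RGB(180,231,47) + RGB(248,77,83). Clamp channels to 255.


Additive: each channel = min(255, C₁+C₂)
R: 180+248 = 428 → 255
G: 231+77 = 308 → 255
B: 47+83 = 130 → 130
= RGB(255, 255, 130)


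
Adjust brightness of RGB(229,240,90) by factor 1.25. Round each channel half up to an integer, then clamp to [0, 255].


Multiply each channel by 1.25, round half up, clamp to [0, 255]
R: 229×1.25 = 286.25 → round → 286 → clamp → 255
G: 240×1.25 = 300 → clamp → 255
B: 90×1.25 = 112.5 → round → 113
= RGB(255, 255, 113)


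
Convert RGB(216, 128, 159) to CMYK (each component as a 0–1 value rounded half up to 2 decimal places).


R'=216/255≈0.8471, G'=128/255≈0.5020, B'=159/255≈0.6235
K = 1 - max(R',G',B') = 1 - 216/255 = 39/255 = 0.15294… → 0.15
(1-R'-K)/(1-K) simplifies to (max-R)/max with max = 216:
C = (216-216)/216 = 0/216 = 0 → 0.00
M = (216-128)/216 = 88/216 = 0.40740… → 0.41
Y = (216-159)/216 = 57/216 = 0.26388… → 0.26
= CMYK(0.00, 0.41, 0.26, 0.15)


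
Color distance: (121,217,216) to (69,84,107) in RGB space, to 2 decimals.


d = √[(R₁-R₂)² + (G₁-G₂)² + (B₁-B₂)²]
d = √[(121-69)² + (217-84)² + (216-107)²]
d = √[2704 + 17689 + 11881]
d = √32274
d ≈ 179.65


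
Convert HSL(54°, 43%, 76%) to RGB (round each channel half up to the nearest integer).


H=54°, S=0.43, L=0.76
C = (1-|2L-1|)×S = (1-|0.52|)×0.43 = 0.2064
H' = H/60 = 54/60 ≈ 0.9000; X = C×(1-|H' mod 2 - 1|) = 0.18576
m = L - C/2 = 0.76 - 0.1032 = 0.6568
Sector ⌊H'⌋ = 0 → (R',G',B') = (0.2064, 0.18576, 0.0)
RGB = ((R'+m)×255, (G'+m)×255, (B'+m)×255) = (220.116, 214.8528, 167.484)
Round half up → RGB(220, 215, 167)


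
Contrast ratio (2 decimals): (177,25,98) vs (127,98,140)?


Linearize each sRGB channel c=v/255: c/12.92 if c ≤ 0.04045 else ((c+0.055)/1.055)^2.4
L = 0.2126×R_lin + 0.7152×G_lin + 0.0722×B_lin
Color 1 (177,25,98):
  R=177: 177/255≈0.6941 > 0.04045 → ((0.6941+0.055)/1.055)^2.4 ≈ 0.43966
  G=25: 25/255≈0.0980 > 0.04045 → ((0.0980+0.055)/1.055)^2.4 ≈ 0.00972
  B=98: 98/255≈0.3843 > 0.04045 → ((0.3843+0.055)/1.055)^2.4 ≈ 0.12214
  L1 = 0.2126×0.43966 + 0.7152×0.00972 + 0.0722×0.12214 ≈ 0.10924
Color 2 (127,98,140):
  R=127: 127/255≈0.4980 > 0.04045 → ((0.4980+0.055)/1.055)^2.4 ≈ 0.21223
  G=98: 98/255≈0.3843 > 0.04045 → ((0.3843+0.055)/1.055)^2.4 ≈ 0.12214
  B=140: 140/255≈0.5490 > 0.04045 → ((0.5490+0.055)/1.055)^2.4 ≈ 0.26225
  L2 = 0.2126×0.21223 + 0.7152×0.12214 + 0.0722×0.26225 ≈ 0.15141
Lighter = 0.15141, Darker = 0.10924
Ratio = (L_lighter + 0.05) / (L_darker + 0.05)
Ratio = (0.15141 + 0.05) / (0.10924 + 0.05) = 0.20141 / 0.15924 ≈ 1.2648
Ratio ≈ 1.26:1


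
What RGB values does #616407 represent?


61 → 97 (R)
64 → 100 (G)
07 → 7 (B)
= RGB(97, 100, 7)


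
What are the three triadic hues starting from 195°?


Triadic: equally spaced at 120° intervals
H1 = 195°
H2 = (195 + 120) mod 360 = 315°
H3 = (195 + 240) mod 360 = 75°
Triadic = 195°, 315°, 75°


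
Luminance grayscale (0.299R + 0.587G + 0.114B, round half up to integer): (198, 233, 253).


Gray = 0.299×R + 0.587×G + 0.114×B
Gray = 0.299×198 + 0.587×233 + 0.114×253
Gray = 59.202 + 136.771 + 28.842
Gray = 224.815 → round half up → 225
Gray = 225


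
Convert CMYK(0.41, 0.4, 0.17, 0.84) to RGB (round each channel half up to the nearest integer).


R = 255 × (1-C) × (1-K) = 255 × 0.59 × 0.16 = 24.072 → 24
G = 255 × (1-M) × (1-K) = 255 × 0.60 × 0.16 = 24.48 → 24
B = 255 × (1-Y) × (1-K) = 255 × 0.83 × 0.16 = 33.864 → 34
= RGB(24, 24, 34)


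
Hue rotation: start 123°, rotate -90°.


New hue = (H + rotation) mod 360
New hue = (123 -90) mod 360
= 33 mod 360
= 33°


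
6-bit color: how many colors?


Colors = 2^bits = 2^6
= 64 colors


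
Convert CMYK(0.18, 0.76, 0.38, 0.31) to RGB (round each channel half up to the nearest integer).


R = 255 × (1-C) × (1-K) = 255 × 0.82 × 0.69 = 144.279 → 144
G = 255 × (1-M) × (1-K) = 255 × 0.24 × 0.69 = 42.228 → 42
B = 255 × (1-Y) × (1-K) = 255 × 0.62 × 0.69 = 109.089 → 109
= RGB(144, 42, 109)


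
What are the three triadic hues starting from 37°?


Triadic: equally spaced at 120° intervals
H1 = 37°
H2 = (37 + 120) mod 360 = 157°
H3 = (37 + 240) mod 360 = 277°
Triadic = 37°, 157°, 277°


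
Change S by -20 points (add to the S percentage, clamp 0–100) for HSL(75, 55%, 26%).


Original S = 55%
Adjustment = -20 percentage points
New S = 55 + (-20) = 35
Clamp to [0, 100] → 35
= HSL(75°, 35%, 26%)


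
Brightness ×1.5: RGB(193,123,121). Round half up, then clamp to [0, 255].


Multiply each channel by 1.5, round half up, clamp to [0, 255]
R: 193×1.5 = 289.5 → round → 290 → clamp → 255
G: 123×1.5 = 184.5 → round → 185
B: 121×1.5 = 181.5 → round → 182
= RGB(255, 185, 182)


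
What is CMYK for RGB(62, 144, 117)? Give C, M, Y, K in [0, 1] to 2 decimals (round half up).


R'=62/255≈0.2431, G'=144/255≈0.5647, B'=117/255≈0.4588
K = 1 - max(R',G',B') = 1 - 144/255 = 111/255 = 0.43529… → 0.44
(1-R'-K)/(1-K) simplifies to (max-R)/max with max = 144:
C = (144-62)/144 = 82/144 = 0.56944… → 0.57
M = (144-144)/144 = 0/144 = 0 → 0.00
Y = (144-117)/144 = 27/144 = 0.1875 → 0.19
= CMYK(0.57, 0.00, 0.19, 0.44)


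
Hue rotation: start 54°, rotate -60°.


New hue = (H + rotation) mod 360
New hue = (54 -60) mod 360
= -6 mod 360
= 354°


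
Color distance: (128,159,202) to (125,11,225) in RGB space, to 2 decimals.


d = √[(R₁-R₂)² + (G₁-G₂)² + (B₁-B₂)²]
d = √[(128-125)² + (159-11)² + (202-225)²]
d = √[9 + 21904 + 529]
d = √22442
d ≈ 149.81


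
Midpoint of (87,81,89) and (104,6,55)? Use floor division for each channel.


Midpoint: each channel = ⌊(C₁+C₂)/2⌋
R: ⌊(87+104)/2⌋ = 95
G: ⌊(81+6)/2⌋ = 43
B: ⌊(89+55)/2⌋ = 72
= RGB(95, 43, 72)


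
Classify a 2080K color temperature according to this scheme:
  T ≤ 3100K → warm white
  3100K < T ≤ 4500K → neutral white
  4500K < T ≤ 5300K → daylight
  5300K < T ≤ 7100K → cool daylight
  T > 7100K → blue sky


Temperature: 2080K
2080K ≤ 3100K → warm white
Classification: warm white


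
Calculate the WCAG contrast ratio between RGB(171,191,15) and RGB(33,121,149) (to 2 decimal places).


Linearize each sRGB channel c=v/255: c/12.92 if c ≤ 0.04045 else ((c+0.055)/1.055)^2.4
L = 0.2126×R_lin + 0.7152×G_lin + 0.0722×B_lin
Color 1 (171,191,15):
  R=171: 171/255≈0.6706 > 0.04045 → ((0.6706+0.055)/1.055)^2.4 ≈ 0.40724
  G=191: 191/255≈0.7490 > 0.04045 → ((0.7490+0.055)/1.055)^2.4 ≈ 0.52100
  B=15: 15/255≈0.0588 > 0.04045 → ((0.0588+0.055)/1.055)^2.4 ≈ 0.00478
  L1 = 0.2126×0.40724 + 0.7152×0.52100 + 0.0722×0.00478 ≈ 0.45954
Color 2 (33,121,149):
  R=33: 33/255≈0.1294 > 0.04045 → ((0.1294+0.055)/1.055)^2.4 ≈ 0.01521
  G=121: 121/255≈0.4745 > 0.04045 → ((0.4745+0.055)/1.055)^2.4 ≈ 0.19120
  B=149: 149/255≈0.5843 > 0.04045 → ((0.5843+0.055)/1.055)^2.4 ≈ 0.30054
  L2 = 0.2126×0.01521 + 0.7152×0.19120 + 0.0722×0.30054 ≈ 0.16168
Lighter = 0.45954, Darker = 0.16168
Ratio = (L_lighter + 0.05) / (L_darker + 0.05)
Ratio = (0.45954 + 0.05) / (0.16168 + 0.05) = 0.50954 / 0.21168 ≈ 2.4071
Ratio ≈ 2.41:1


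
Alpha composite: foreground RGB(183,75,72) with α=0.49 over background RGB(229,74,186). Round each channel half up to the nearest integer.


C = α×F + (1-α)×B, with 1-α = 0.51
R: 0.49×183 + 0.51×229 = 89.67 + 116.79 = 206.46 → 206
G: 0.49×75 + 0.51×74 = 36.75 + 37.74 = 74.49 → 74
B: 0.49×72 + 0.51×186 = 35.28 + 94.86 = 130.14 → 130
= RGB(206, 74, 130)


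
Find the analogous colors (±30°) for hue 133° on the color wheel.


Base hue: 133°
Left analog: (133 - 30) mod 360 = 103°
Right analog: (133 + 30) mod 360 = 163°
Analogous hues = 103° and 163°


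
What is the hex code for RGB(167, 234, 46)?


R = 167 → A7 (hex)
G = 234 → EA (hex)
B = 46 → 2E (hex)
Hex = #A7EA2E


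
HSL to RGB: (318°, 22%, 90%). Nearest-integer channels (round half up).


H=318°, S=0.22, L=0.90
C = (1-|2L-1|)×S = (1-|0.80|)×0.22 = 0.044
H' = H/60 = 318/60 ≈ 5.3000; X = C×(1-|H' mod 2 - 1|) = 0.0308
m = L - C/2 = 0.90 - 0.022 = 0.878
Sector ⌊H'⌋ = 5 → (R',G',B') = (0.044, 0.0, 0.0308)
RGB = ((R'+m)×255, (G'+m)×255, (B'+m)×255) = (235.11, 223.89, 231.744)
Round half up → RGB(235, 224, 232)


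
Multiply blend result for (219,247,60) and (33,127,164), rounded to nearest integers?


Multiply: C = A×B/255, rounded to nearest integer
R: 219×33/255 = 7227/255 ≈ 28.341 → 28
G: 247×127/255 = 31369/255 ≈ 123.016 → 123
B: 60×164/255 = 9840/255 ≈ 38.588 → 39
= RGB(28, 123, 39)


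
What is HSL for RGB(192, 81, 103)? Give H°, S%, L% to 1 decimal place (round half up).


Normalize: R'=192/255≈0.7529, G'=81/255≈0.3176, B'=103/255≈0.4039
Max=192/255, Min=81/255, Δ=Max-Min=111/255
L = (Max+Min)/2 = (192+81)/510 = 273/510 = 0.53529… → L = 53.5%
L > 0.5 → S = Δ/(2-Max-Min) = 111/(510-192-81) = 111/237 = 0.46835… → S = 46.8%
(the 1/255 factors cancel in S and H, so raw channel differences can be used)
Max is R' → H = 60 × (((G-B)/Δ) mod 6) = 60 × (((81-103)/111) mod 6)
  (-22)/111 = -0.1981…; negative, so add 6 → 5.8018…
  H = 60 × 5.8018… = 348.108…° → H = 348.1°
= HSL(348.1°, 46.8%, 53.5%)


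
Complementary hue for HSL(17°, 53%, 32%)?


Complement = opposite side of color wheel = hue + 180°
H' = (17 + 180) mod 360 = 197°
S and L unchanged.
= HSL(197°, 53%, 32%)


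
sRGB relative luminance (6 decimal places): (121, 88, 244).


Linearize each channel (sRGB transfer function): c = v/255; c_lin = c/12.92 if c ≤ 0.04045, else ((c+0.055)/1.055)^2.4
  R: 121/255 ≈ 0.474510 > 0.04045 → ((0.474510+0.055)/1.055)^2.4 ≈ 0.191202
  G: 88/255 ≈ 0.345098 > 0.04045 → ((0.345098+0.055)/1.055)^2.4 ≈ 0.097587
  B: 244/255 ≈ 0.956863 > 0.04045 → ((0.956863+0.055)/1.055)^2.4 ≈ 0.904661
R_lin = 0.191202, G_lin = 0.097587, B_lin = 0.904661
L = 0.2126×R + 0.7152×G + 0.0722×B
L = 0.2126×0.191202 + 0.7152×0.097587 + 0.0722×0.904661
L ≈ 0.175760


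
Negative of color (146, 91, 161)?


Invert: (255-R, 255-G, 255-B)
R: 255-146 = 109
G: 255-91 = 164
B: 255-161 = 94
= RGB(109, 164, 94)


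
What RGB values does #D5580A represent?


D5 → 213 (R)
58 → 88 (G)
0A → 10 (B)
= RGB(213, 88, 10)


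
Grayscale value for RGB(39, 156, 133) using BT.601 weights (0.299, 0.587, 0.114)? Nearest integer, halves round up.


Gray = 0.299×R + 0.587×G + 0.114×B
Gray = 0.299×39 + 0.587×156 + 0.114×133
Gray = 11.661 + 91.572 + 15.162
Gray = 118.395 → round half up → 118
Gray = 118


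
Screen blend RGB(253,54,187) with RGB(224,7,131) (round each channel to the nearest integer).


Screen: C = 255 - (255-A)×(255-B)/255, rounded to nearest integer
R: 255 - (255-253)×(255-224)/255 = 255 - 62/255 ≈ 255 - 0.243 = 254.757 → 255
G: 255 - (255-54)×(255-7)/255 = 255 - 49848/255 ≈ 255 - 195.482 = 59.518 → 60
B: 255 - (255-187)×(255-131)/255 = 255 - 8432/255 ≈ 255 - 33.067 = 221.933 → 222
= RGB(255, 60, 222)


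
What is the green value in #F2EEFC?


Color: #F2EEFC
R = F2 = 242
G = EE = 238
B = FC = 252
Green = 238


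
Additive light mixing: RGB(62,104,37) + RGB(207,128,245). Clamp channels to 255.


Additive: each channel = min(255, C₁+C₂)
R: 62+207 = 269 → 255
G: 104+128 = 232 → 232
B: 37+245 = 282 → 255
= RGB(255, 232, 255)


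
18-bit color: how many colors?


Colors = 2^bits = 2^18
= 262,144 colors


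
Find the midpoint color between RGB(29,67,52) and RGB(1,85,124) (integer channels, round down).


Midpoint: each channel = ⌊(C₁+C₂)/2⌋
R: ⌊(29+1)/2⌋ = 15
G: ⌊(67+85)/2⌋ = 76
B: ⌊(52+124)/2⌋ = 88
= RGB(15, 76, 88)


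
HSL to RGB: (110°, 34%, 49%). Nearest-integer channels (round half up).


H=110°, S=0.34, L=0.49
C = (1-|2L-1|)×S = (1-|-0.02|)×0.34 = 0.3332
H' = H/60 = 110/60 ≈ 1.8333; X = C×(1-|H' mod 2 - 1|) ≈ 0.0555
m = L - C/2 = 0.49 - 0.1666 = 0.3234
Sector ⌊H'⌋ = 1 → (R',G',B') = (≈0.0555, 0.3332, 0.0)
RGB = ((R'+m)×255, (G'+m)×255, (B'+m)×255) = (96.628, 167.433, 82.467)
Round half up → RGB(97, 167, 82)


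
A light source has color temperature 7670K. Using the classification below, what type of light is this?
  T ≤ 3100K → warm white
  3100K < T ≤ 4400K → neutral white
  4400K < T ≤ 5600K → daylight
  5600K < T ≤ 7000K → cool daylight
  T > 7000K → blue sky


Temperature: 7670K
7670K > 7000K → blue sky
Classification: blue sky


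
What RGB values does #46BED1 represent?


46 → 70 (R)
BE → 190 (G)
D1 → 209 (B)
= RGB(70, 190, 209)


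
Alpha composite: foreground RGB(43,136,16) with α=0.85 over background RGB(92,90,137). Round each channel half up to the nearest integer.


C = α×F + (1-α)×B, with 1-α = 0.15
R: 0.85×43 + 0.15×92 = 36.55 + 13.80 = 50.35 → 50
G: 0.85×136 + 0.15×90 = 115.60 + 13.50 = 129.10 → 129
B: 0.85×16 + 0.15×137 = 13.60 + 20.55 = 34.15 → 34
= RGB(50, 129, 34)


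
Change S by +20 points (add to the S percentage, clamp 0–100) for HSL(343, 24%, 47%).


Original S = 24%
Adjustment = +20 percentage points
New S = 24 + (20) = 44
Clamp to [0, 100] → 44
= HSL(343°, 44%, 47%)


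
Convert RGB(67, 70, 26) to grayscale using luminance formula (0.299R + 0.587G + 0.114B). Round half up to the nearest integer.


Gray = 0.299×R + 0.587×G + 0.114×B
Gray = 0.299×67 + 0.587×70 + 0.114×26
Gray = 20.033 + 41.090 + 2.964
Gray = 64.087 → round half up → 64
Gray = 64


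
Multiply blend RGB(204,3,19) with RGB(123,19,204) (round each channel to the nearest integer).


Multiply: C = A×B/255, rounded to nearest integer
R: 204×123/255 = 25092/255 ≈ 98.400 → 98
G: 3×19/255 = 57/255 ≈ 0.224 → 0
B: 19×204/255 = 3876/255 ≈ 15.200 → 15
= RGB(98, 0, 15)


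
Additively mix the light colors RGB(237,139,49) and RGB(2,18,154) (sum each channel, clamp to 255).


Additive: each channel = min(255, C₁+C₂)
R: 237+2 = 239 → 239
G: 139+18 = 157 → 157
B: 49+154 = 203 → 203
= RGB(239, 157, 203)
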